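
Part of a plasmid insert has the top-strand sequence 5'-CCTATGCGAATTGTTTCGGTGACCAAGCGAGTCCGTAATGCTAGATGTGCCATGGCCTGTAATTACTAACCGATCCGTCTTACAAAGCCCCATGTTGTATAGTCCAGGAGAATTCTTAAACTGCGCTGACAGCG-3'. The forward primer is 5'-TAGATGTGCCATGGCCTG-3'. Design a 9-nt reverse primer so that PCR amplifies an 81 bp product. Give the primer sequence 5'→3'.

5'-AGTTTAAGA-3'

The forward primer binds at positions 42–59, so an 81 bp product ends at position 42 + 81 − 1 = 122.
The reverse primer anneals to the top strand over positions 114–122, i.e. to TCTTAAACT.
Its sequence written 5'→3' is the reverse complement: AGTTTAAGA.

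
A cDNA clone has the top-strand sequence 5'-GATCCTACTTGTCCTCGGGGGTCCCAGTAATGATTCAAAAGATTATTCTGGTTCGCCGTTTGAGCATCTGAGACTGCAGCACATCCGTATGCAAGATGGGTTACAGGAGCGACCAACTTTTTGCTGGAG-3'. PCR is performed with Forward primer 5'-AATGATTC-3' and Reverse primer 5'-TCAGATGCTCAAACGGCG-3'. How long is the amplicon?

43 bp

Scanning the template, AATGATTC occurs at positions 29–36; this primer anneals to the bottom strand there with its 3' end pointing downstream.
Taking the reverse complement of TCAGATGCTCAAACGGCG gives CGCCGTTTGAGCATCTGA, found at positions 54–71 on the template; the primer anneals here to the top strand with its 3' end pointing upstream.
Product length = (reverse-primer end) − (forward-primer start) + 1 = 71 − 29 + 1 = 43 bp.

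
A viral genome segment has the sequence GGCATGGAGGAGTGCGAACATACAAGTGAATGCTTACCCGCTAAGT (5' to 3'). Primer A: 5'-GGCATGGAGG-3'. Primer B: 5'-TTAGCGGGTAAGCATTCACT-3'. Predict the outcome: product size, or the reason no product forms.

Yes — a 44 bp product.

Primer A (GGCATGGAGG) matches the top strand at positions 1–10; it acts as a forward primer.
Primer B's reverse complement is AGTGAATGCTTACCCGCTAA, matching the top strand at positions 25–44; it acts as a reverse primer.
The 3' ends face each other across positions 1–44, giving a 44 bp product.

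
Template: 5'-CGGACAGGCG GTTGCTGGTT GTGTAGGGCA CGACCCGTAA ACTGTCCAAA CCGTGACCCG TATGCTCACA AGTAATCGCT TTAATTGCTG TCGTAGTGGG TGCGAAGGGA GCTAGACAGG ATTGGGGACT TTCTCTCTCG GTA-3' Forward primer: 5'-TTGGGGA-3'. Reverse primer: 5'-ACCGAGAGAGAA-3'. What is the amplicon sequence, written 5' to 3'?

5'-TTGGGGACTTTCTCTCTCGGT-3'

Forward primer TTGGGGA is found on the top strand at positions 122–128.
Taking the reverse complement of ACCGAGAGAGAA gives TTCTCTCTCGGT, found at positions 131–142 on the template; the primer anneals here to the top strand with its 3' end pointing upstream.
The product is the template from position 122 through 142 (21 bp).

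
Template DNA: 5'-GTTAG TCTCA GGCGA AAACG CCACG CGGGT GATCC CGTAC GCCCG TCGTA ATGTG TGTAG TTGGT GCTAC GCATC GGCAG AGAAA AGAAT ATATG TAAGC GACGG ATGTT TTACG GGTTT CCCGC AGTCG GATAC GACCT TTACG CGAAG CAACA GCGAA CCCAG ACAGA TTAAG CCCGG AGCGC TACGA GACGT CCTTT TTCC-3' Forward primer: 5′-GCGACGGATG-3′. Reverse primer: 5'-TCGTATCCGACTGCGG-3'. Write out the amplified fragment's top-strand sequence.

5'-GCGACGGATGTTTTACGGGTTTCCCGCAGTCGGATACGA-3'

Forward primer GCGACGGATG is found on the top strand at positions 99–108.
The reverse primer's reverse complement is CCGCAGTCGGATACGA, which matches the template at positions 122–137.
The product is the template from position 99 through 137 (39 bp).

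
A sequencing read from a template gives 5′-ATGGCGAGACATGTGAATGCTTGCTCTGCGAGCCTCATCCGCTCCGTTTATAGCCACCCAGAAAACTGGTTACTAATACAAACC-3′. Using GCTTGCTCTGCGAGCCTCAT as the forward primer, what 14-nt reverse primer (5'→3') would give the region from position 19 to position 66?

The product's 3' end on the top strand is position 66.
The reverse primer anneals to the top strand over positions 53–66, i.e. to GCCACCCAGAAAAC.
Its sequence written 5'→3' is the reverse complement: GTTTTCTGGGTGGC.

5'-GTTTTCTGGGTGGC-3'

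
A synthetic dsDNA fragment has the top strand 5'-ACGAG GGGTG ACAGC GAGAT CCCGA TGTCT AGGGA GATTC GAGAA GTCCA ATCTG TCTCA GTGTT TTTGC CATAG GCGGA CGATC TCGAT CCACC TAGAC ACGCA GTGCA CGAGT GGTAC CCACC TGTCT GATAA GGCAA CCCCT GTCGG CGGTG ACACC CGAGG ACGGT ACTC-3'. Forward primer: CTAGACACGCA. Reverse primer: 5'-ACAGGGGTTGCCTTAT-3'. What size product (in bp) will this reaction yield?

Forward primer CTAGACACGCA is found on the top strand at positions 95–105.
The reverse primer's reverse complement is ATAAGGCAACCCCTGT, which matches the template at positions 132–147.
Product length = (reverse-primer end) − (forward-primer start) + 1 = 147 − 95 + 1 = 53 bp.

53 bp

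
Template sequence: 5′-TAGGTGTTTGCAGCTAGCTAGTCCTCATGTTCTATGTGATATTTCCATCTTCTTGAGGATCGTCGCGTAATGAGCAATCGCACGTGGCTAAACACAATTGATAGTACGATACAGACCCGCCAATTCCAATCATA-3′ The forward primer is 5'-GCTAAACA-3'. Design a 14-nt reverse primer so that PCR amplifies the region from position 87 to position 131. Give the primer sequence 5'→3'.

The product's 3' end on the top strand is position 131.
The reverse primer anneals to the top strand over positions 118–131, i.e. to CGCCAATTCCAATC.
Its sequence written 5'→3' is the reverse complement: GATTGGAATTGGCG.

5'-GATTGGAATTGGCG-3'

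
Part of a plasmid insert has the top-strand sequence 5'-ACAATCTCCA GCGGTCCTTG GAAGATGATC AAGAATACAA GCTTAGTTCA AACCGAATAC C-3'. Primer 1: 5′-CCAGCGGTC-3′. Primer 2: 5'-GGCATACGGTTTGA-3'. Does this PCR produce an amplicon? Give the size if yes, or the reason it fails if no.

No product — primer 2 has no binding site in the template.

Primer 2 (GGCATACGGTTTGA) does not match the top strand, and its reverse complement TCAAACCGTATGCC does not match either.
With no annealing site for primer 2, no amplification occurs.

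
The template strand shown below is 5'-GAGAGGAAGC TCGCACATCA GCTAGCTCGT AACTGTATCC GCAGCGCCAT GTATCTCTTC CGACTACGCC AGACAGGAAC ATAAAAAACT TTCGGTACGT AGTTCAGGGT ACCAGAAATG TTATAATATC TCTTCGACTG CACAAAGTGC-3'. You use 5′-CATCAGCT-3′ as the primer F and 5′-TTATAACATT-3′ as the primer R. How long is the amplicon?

The forward primer matches the template at positions 16–23.
Reverse complement of the reverse primer: AATGTTATAA. This occurs on the top strand at positions 117–126.
The product runs from position 16 to position 126, so its length is 126 − 16 + 1 = 111 bp.

111 bp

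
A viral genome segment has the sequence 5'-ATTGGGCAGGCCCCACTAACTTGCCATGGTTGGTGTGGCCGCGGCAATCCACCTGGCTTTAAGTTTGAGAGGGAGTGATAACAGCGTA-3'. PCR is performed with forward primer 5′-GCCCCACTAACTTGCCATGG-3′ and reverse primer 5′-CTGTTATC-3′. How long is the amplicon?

Scanning the template, GCCCCACTAACTTGCCATGG occurs at positions 10–29; this primer anneals to the bottom strand there with its 3' end pointing downstream.
Taking the reverse complement of CTGTTATC gives GATAACAG, found at positions 77–84 on the template; the primer anneals here to the top strand with its 3' end pointing upstream.
Amplicon spans positions 10–84: 75 bp.

75 bp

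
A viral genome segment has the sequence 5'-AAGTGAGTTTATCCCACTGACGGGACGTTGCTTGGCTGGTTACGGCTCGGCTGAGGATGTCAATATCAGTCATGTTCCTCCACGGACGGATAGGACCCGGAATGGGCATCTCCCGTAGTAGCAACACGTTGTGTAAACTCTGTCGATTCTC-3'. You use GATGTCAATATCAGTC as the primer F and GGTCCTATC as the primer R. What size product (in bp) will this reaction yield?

The forward primer matches the template at positions 56–71.
Taking the reverse complement of GGTCCTATC gives GATAGGACC, found at positions 89–97 on the template; the primer anneals here to the top strand with its 3' end pointing upstream.
The product runs from position 56 to position 97, so its length is 97 − 56 + 1 = 42 bp.

42 bp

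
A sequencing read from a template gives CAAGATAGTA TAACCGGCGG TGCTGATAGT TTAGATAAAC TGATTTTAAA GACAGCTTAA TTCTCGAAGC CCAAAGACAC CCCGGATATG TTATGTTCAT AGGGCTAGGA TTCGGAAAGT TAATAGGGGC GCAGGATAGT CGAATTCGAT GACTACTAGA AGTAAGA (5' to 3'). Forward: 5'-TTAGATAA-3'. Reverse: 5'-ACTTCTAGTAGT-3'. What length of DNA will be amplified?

133 bp

The forward primer matches the template at positions 31–38.
Taking the reverse complement of ACTTCTAGTAGT gives ACTACTAGAAGT, found at positions 152–163 on the template; the primer anneals here to the top strand with its 3' end pointing upstream.
Product length = (reverse-primer end) − (forward-primer start) + 1 = 163 − 31 + 1 = 133 bp.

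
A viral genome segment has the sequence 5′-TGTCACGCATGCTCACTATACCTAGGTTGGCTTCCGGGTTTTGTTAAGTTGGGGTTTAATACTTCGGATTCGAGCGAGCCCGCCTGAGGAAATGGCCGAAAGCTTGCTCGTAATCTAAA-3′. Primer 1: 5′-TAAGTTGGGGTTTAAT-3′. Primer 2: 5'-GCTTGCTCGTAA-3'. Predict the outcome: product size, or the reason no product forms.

No product — both primers anneal to the same strand and extend in the same direction.

Primer 1 (TAAGTTGGGGTTTAAT) matches the top strand at positions 45–60 (3' end points downstream).
Primer 2 (GCTTGCTCGTAA) also matches the top strand directly, at positions 102–113 — its reverse complement TTACGAGCAAGC is not present.
Both primers anneal to the bottom strand with 3' ends pointing the same way, so neither can prime synthesis back toward the other.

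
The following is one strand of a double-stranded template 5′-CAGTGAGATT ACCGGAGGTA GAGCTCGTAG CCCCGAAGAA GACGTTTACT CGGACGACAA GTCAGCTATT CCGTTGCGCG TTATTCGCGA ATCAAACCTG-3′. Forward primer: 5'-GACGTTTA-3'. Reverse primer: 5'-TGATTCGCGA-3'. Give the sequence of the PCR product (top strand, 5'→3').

5'-GACGTTTACTCGGACGACAAGTCAGCTATTCCGTTGCGCGTTATTCGCGAATCA-3'

The forward primer matches the template at positions 41–48.
The reverse primer's reverse complement is TCGCGAATCA, which matches the template at positions 85–94.
The product is the template from position 41 through 94 (54 bp).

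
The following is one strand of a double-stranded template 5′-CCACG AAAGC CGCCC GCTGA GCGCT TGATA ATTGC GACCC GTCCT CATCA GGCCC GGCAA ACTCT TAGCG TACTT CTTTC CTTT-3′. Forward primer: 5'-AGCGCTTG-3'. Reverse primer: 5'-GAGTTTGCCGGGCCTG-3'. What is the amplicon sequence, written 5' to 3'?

Forward primer AGCGCTTG is found on the top strand at positions 20–27.
Taking the reverse complement of GAGTTTGCCGGGCCTG gives CAGGCCCGGCAAACTC, found at positions 49–64 on the template; the primer anneals here to the top strand with its 3' end pointing upstream.
The product is the template from position 20 through 64 (45 bp).

5'-AGCGCTTGATAATTGCGACCCGTCCTCATCAGGCCCGGCAAACTC-3'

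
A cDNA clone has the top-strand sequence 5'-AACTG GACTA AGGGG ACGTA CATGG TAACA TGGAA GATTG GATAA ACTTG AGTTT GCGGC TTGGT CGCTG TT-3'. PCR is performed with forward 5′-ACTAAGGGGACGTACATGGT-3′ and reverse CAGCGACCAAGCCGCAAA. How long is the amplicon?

The forward primer matches the template at positions 7–26.
The reverse primer's reverse complement is TTTGCGGCTTGGTCGCTG, which matches the template at positions 53–70.
Product length = (reverse-primer end) − (forward-primer start) + 1 = 70 − 7 + 1 = 64 bp.

64 bp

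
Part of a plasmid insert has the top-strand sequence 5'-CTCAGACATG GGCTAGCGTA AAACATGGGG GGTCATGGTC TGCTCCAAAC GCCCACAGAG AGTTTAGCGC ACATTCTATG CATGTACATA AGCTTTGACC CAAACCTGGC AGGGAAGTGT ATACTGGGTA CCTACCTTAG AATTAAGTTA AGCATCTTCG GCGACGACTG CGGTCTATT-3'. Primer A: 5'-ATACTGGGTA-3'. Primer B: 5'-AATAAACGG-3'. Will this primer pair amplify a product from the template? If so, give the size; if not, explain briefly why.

Primer B (AATAAACGG) does not match the top strand, and its reverse complement CCGTTTATT does not match either.
With no annealing site for primer B, no amplification occurs.

No product — primer B has no binding site in the template.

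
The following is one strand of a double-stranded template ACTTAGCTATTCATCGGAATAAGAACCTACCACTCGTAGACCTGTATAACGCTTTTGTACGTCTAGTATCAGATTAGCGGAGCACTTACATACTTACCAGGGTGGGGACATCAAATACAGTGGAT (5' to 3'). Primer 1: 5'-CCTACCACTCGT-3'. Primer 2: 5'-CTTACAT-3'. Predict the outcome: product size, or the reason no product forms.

Primer 1 (CCTACCACTCGT) matches the top strand at positions 26–37 (3' end points downstream).
Primer 2 (CTTACAT) also matches the top strand directly, at positions 85–91 — its reverse complement ATGTAAG is not present.
Both primers anneal to the bottom strand with 3' ends pointing the same way, so neither can prime synthesis back toward the other.

No product — both primers anneal to the same strand and extend in the same direction.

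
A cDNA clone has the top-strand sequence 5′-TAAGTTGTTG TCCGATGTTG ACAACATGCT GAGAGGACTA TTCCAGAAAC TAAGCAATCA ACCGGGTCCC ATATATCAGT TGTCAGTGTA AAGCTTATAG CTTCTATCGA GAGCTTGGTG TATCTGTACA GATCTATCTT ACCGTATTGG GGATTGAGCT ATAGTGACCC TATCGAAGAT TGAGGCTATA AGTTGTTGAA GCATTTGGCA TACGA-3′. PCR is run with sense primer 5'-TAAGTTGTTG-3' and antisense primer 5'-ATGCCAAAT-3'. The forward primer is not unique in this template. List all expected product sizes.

211 bp, 23 bp

The forward primer TAAGTTGTTG matches the top strand at positions 1–10, 189–198.
The reverse primer's reverse complement is ATTTGGCAT, matching at positions 203–211.
Each forward site pairs with the reverse site to give a product ending at position 211: sizes 211, 23 bp.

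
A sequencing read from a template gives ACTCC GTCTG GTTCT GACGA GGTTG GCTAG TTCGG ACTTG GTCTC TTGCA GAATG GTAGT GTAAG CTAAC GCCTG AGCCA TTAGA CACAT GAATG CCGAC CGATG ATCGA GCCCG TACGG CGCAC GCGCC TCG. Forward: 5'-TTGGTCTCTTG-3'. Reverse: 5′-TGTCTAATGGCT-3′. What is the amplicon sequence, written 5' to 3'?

5'-TTGGTCTCTTGCAGAATGGTAGTGTAAGCTAACGCCTGAGCCATTAGACA-3'

Forward primer TTGGTCTCTTG is found on the top strand at positions 38–48.
Taking the reverse complement of TGTCTAATGGCT gives AGCCATTAGACA, found at positions 76–87 on the template; the primer anneals here to the top strand with its 3' end pointing upstream.
The product is the template from position 38 through 87 (50 bp).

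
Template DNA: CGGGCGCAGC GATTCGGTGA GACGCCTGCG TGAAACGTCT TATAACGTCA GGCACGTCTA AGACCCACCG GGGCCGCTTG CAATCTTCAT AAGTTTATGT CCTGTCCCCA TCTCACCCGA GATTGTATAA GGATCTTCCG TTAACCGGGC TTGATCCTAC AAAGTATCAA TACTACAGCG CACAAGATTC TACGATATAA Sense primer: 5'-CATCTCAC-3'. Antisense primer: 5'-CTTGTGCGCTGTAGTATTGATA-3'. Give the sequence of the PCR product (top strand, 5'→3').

Forward primer CATCTCAC is found on the top strand at positions 109–116.
The reverse primer's reverse complement is TATCAATACTACAGCGCACAAG, which matches the template at positions 165–186.
The product is the template from position 109 through 186 (78 bp).

5'-CATCTCACCCGAGATTGTATAAGGATCTTCCGTTAACCGGGCTTGATCCTACAAAGTATCAATACTACAGCGCACAAG-3'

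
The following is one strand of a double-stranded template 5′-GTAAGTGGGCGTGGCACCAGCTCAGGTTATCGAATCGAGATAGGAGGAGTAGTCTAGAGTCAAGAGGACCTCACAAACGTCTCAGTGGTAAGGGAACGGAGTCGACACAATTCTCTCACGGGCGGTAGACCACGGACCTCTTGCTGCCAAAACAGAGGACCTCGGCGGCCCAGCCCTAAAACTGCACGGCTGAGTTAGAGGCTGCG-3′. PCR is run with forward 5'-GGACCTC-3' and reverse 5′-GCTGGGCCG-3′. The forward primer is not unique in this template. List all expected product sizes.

The forward primer GGACCTC matches the top strand at positions 66–72, 134–140, 157–163.
The reverse primer's reverse complement is CGGCCCAGC, matching at positions 166–174.
Each forward site pairs with the reverse site to give a product ending at position 174: sizes 109, 41, 18 bp.

109 bp, 41 bp, 18 bp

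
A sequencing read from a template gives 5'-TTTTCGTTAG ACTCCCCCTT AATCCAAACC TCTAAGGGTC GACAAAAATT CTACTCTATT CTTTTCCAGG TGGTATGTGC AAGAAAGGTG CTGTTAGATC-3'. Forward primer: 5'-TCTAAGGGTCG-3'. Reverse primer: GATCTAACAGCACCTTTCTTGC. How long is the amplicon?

Forward primer TCTAAGGGTCG is found on the top strand at positions 31–41.
Reverse complement of the reverse primer: GCAAGAAAGGTGCTGTTAGATC. This occurs on the top strand at positions 79–100.
Amplicon spans positions 31–100: 70 bp.

70 bp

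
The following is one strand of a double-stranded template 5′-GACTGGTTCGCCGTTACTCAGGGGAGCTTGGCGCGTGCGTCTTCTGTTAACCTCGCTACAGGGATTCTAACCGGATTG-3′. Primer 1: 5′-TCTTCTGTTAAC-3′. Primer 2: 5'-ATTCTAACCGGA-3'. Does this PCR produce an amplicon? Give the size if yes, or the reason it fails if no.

Primer 1 (TCTTCTGTTAAC) matches the top strand at positions 40–51 (3' end points downstream).
Primer 2 (ATTCTAACCGGA) also matches the top strand directly, at positions 64–75 — its reverse complement TCCGGTTAGAAT is not present.
Both primers anneal to the bottom strand with 3' ends pointing the same way, so neither can prime synthesis back toward the other.

No product — both primers anneal to the same strand and extend in the same direction.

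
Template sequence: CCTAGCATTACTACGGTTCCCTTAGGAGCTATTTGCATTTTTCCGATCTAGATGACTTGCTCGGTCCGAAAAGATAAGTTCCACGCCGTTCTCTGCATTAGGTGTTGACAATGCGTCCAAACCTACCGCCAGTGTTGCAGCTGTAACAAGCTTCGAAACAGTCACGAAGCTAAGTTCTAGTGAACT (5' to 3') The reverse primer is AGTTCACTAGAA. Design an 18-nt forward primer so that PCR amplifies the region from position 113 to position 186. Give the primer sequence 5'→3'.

The reverse primer's reverse complement TTCTAGTGAACT matches the template at positions 175–186; the product starts at position 113.
The forward primer is identical to the top strand over positions 113–130: GCGTCCAAACCTACCGCC.

5'-GCGTCCAAACCTACCGCC-3'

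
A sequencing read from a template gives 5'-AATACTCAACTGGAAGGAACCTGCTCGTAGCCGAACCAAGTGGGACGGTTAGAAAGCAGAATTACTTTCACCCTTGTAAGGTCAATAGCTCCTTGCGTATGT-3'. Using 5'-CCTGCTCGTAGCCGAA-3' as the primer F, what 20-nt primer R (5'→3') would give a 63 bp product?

5'-ACCTTACAAGGGTGAAAGTA-3'

The forward primer binds at positions 20–35, so a 63 bp product ends at position 20 + 63 − 1 = 82.
The reverse primer anneals to the top strand over positions 63–82, i.e. to TACTTTCACCCTTGTAAGGT.
Its sequence written 5'→3' is the reverse complement: ACCTTACAAGGGTGAAAGTA.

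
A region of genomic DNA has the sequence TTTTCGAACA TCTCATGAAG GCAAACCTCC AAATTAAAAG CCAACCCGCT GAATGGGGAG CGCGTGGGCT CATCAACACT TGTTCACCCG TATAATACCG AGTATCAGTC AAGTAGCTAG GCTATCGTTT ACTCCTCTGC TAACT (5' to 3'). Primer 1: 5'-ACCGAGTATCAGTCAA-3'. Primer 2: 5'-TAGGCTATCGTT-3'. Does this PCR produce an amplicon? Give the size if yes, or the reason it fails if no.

Primer 1 (ACCGAGTATCAGTCAA) matches the top strand at positions 97–112 (3' end points downstream).
Primer 2 (TAGGCTATCGTT) also matches the top strand directly, at positions 118–129 — its reverse complement AACGATAGCCTA is not present.
Both primers anneal to the bottom strand with 3' ends pointing the same way, so neither can prime synthesis back toward the other.

No product — both primers anneal to the same strand and extend in the same direction.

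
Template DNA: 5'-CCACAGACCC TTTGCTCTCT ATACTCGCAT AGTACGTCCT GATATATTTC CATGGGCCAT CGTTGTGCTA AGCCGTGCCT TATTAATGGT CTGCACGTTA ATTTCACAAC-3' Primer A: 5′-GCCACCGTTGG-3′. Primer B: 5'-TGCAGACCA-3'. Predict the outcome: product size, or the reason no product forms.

Primer A (GCCACCGTTGG) does not match the top strand, and its reverse complement CCAACGGTGGC does not match either.
With no annealing site for primer A, no amplification occurs.

No product — primer A has no binding site in the template.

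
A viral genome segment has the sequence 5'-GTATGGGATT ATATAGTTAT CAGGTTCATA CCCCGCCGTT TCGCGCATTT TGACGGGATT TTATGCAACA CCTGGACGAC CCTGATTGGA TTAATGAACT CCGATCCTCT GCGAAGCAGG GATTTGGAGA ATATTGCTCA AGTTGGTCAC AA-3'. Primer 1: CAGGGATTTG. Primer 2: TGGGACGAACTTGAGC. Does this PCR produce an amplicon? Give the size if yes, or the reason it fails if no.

No product — primer 2 has no binding site in the template.

Primer 2 (TGGGACGAACTTGAGC) does not match the top strand, and its reverse complement GCTCAAGTTCGTCCCA does not match either.
With no annealing site for primer 2, no amplification occurs.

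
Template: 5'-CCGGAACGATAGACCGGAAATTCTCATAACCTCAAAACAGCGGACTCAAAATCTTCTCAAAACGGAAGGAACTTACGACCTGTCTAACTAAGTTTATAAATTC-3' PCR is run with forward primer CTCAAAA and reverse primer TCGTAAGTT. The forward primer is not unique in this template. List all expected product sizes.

The forward primer CTCAAAA matches the top strand at positions 31–37, 45–51, 56–62.
The reverse primer's reverse complement is AACTTACGA, matching at positions 70–78.
Each forward site pairs with the reverse site to give a product ending at position 78: sizes 48, 34, 23 bp.

48 bp, 34 bp, 23 bp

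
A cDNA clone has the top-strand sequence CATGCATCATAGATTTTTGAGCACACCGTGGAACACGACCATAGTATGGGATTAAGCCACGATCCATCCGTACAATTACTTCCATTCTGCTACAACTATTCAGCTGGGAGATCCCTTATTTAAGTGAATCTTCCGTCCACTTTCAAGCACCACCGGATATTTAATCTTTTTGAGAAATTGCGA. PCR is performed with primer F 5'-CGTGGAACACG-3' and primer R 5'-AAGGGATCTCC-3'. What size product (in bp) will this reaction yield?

Scanning the template, CGTGGAACACG occurs at positions 27–37; this primer anneals to the bottom strand there with its 3' end pointing downstream.
Taking the reverse complement of AAGGGATCTCC gives GGAGATCCCTT, found at positions 107–117 on the template; the primer anneals here to the top strand with its 3' end pointing upstream.
Product length = (reverse-primer end) − (forward-primer start) + 1 = 117 − 27 + 1 = 91 bp.

91 bp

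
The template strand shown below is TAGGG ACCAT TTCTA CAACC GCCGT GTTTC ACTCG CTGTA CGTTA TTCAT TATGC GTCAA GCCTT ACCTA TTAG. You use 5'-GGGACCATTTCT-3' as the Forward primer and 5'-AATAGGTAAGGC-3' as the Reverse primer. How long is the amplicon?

Forward primer GGGACCATTTCT is found on the top strand at positions 3–14.
Taking the reverse complement of AATAGGTAAGGC gives GCCTTACCTATT, found at positions 61–72 on the template; the primer anneals here to the top strand with its 3' end pointing upstream.
Product length = (reverse-primer end) − (forward-primer start) + 1 = 72 − 3 + 1 = 70 bp.

70 bp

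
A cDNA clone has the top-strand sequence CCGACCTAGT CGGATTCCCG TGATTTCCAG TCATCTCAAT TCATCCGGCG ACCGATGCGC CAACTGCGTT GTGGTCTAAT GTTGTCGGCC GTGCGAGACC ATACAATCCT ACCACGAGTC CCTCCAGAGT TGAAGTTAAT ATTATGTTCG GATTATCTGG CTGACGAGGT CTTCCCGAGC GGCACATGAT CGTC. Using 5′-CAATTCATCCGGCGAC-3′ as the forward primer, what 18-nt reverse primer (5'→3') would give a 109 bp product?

5'-ATAATATTAACTTCAACT-3'

The forward primer binds at positions 37–52, so a 109 bp product ends at position 37 + 109 − 1 = 145.
The reverse primer anneals to the top strand over positions 128–145, i.e. to AGTTGAAGTTAATATTAT.
Its sequence written 5'→3' is the reverse complement: ATAATATTAACTTCAACT.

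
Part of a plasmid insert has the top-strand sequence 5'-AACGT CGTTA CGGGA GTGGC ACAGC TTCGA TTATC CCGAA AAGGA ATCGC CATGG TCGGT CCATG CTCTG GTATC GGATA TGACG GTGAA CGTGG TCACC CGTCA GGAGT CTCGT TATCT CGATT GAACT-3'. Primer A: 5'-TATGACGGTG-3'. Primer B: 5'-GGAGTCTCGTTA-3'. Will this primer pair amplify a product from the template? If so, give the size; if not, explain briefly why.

No product — both primers anneal to the same strand and extend in the same direction.

Primer A (TATGACGGTG) matches the top strand at positions 79–88 (3' end points downstream).
Primer B (GGAGTCTCGTTA) also matches the top strand directly, at positions 106–117 — its reverse complement TAACGAGACTCC is not present.
Both primers anneal to the bottom strand with 3' ends pointing the same way, so neither can prime synthesis back toward the other.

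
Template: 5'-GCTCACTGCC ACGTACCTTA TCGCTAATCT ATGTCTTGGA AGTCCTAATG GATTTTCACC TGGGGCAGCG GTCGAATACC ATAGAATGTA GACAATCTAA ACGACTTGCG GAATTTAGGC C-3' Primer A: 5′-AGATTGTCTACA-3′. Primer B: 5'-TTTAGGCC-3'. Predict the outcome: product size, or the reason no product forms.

Primer A (AGATTGTCTACA) has reverse complement TGTAGACAATCT, which matches the top strand at positions 87–98; primer A anneals to the top strand there with its 3' end pointing upstream toward position 87.
Primer B (TTTAGGCC) matches the top strand directly at positions 114–121; it anneals to the bottom strand with its 3' end pointing downstream toward position 121.
The 3' ends diverge (primer A extends toward position 1, primer B toward position 121), so the primers never converge on a shared product.

No product — the primers' 3' ends point away from each other.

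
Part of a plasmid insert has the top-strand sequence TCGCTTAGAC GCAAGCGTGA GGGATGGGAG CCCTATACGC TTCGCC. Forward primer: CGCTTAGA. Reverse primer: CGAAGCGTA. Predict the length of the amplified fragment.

43 bp

The forward primer matches the template at positions 2–9.
The reverse primer's reverse complement is TACGCTTCG, which matches the template at positions 36–44.
Amplicon spans positions 2–44: 43 bp.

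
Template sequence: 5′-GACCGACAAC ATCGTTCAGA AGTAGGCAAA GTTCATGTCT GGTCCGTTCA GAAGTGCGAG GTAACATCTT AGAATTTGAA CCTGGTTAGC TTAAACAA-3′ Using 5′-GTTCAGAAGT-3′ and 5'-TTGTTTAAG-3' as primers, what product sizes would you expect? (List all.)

The forward primer GTTCAGAAGT matches the top strand at positions 14–23, 46–55.
The reverse primer's reverse complement is CTTAAACAA, matching at positions 90–98.
Each forward site pairs with the reverse site to give a product ending at position 98: sizes 85, 53 bp.

85 bp, 53 bp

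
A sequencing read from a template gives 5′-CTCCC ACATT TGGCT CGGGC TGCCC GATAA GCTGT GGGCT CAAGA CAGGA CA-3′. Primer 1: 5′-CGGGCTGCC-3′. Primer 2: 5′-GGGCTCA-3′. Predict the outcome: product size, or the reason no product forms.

No product — both primers anneal to the same strand and extend in the same direction.

Primer 1 (CGGGCTGCC) matches the top strand at positions 16–24 (3' end points downstream).
Primer 2 (GGGCTCA) also matches the top strand directly, at positions 36–42 — its reverse complement TGAGCCC is not present.
Both primers anneal to the bottom strand with 3' ends pointing the same way, so neither can prime synthesis back toward the other.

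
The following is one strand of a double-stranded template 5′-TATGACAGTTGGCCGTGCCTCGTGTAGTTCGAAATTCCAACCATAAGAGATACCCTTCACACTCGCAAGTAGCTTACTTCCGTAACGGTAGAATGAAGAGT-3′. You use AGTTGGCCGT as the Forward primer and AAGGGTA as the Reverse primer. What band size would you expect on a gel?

Scanning the template, AGTTGGCCGT occurs at positions 7–16; this primer anneals to the bottom strand there with its 3' end pointing downstream.
Reverse complement of the reverse primer: TACCCTT. This occurs on the top strand at positions 51–57.
Amplicon spans positions 7–57: 51 bp.

51 bp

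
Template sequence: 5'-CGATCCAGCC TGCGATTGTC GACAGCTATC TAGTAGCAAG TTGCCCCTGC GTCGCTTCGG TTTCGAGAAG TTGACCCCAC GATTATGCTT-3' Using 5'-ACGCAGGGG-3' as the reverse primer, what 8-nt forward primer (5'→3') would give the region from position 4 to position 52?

The reverse primer's reverse complement CCCCTGCGT matches the template at positions 44–52; the product starts at position 4.
The forward primer is identical to the top strand over positions 4–11: TCCAGCCT.

5'-TCCAGCCT-3'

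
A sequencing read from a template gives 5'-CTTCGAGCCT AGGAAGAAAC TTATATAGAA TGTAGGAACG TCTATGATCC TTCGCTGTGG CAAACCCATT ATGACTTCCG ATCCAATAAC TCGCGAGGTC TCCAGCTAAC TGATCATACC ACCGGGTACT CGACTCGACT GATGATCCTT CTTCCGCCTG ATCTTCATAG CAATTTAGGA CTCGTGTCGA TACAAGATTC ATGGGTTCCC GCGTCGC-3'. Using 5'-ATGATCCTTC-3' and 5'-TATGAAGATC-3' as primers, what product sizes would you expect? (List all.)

The forward primer ATGATCCTTC matches the top strand at positions 44–53, 142–151.
The reverse primer's reverse complement is GATCTTCATA, matching at positions 160–169.
Each forward site pairs with the reverse site to give a product ending at position 169: sizes 126, 28 bp.

126 bp, 28 bp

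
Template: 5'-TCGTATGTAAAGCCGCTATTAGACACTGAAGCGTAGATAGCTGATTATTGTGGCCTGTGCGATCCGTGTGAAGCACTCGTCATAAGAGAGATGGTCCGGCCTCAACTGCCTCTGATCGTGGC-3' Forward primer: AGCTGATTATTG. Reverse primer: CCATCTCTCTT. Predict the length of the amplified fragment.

Forward primer AGCTGATTATTG is found on the top strand at positions 39–50.
The reverse primer's reverse complement is AAGAGAGATGG, which matches the template at positions 84–94.
The product runs from position 39 to position 94, so its length is 94 − 39 + 1 = 56 bp.

56 bp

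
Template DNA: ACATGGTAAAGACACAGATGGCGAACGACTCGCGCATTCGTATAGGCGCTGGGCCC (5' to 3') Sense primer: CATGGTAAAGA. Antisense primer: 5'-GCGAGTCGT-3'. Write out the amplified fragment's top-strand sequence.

Forward primer CATGGTAAAGA is found on the top strand at positions 2–12.
Reverse complement of the reverse primer: ACGACTCGC. This occurs on the top strand at positions 25–33.
The product is the template from position 2 through 33 (32 bp).

5'-CATGGTAAAGACACAGATGGCGAACGACTCGC-3'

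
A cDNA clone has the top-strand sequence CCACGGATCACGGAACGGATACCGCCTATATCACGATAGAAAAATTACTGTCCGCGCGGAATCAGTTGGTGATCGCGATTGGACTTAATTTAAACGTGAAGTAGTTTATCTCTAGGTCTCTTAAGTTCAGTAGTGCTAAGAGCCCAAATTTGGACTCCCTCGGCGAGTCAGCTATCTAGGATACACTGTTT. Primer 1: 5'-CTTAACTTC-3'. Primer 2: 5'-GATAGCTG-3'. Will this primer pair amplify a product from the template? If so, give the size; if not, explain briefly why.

Primer 1 (CTTAACTTC) does not match the top strand, and its reverse complement GAAGTTAAG does not match either.
With no annealing site for primer 1, no amplification occurs.

No product — primer 1 has no binding site in the template.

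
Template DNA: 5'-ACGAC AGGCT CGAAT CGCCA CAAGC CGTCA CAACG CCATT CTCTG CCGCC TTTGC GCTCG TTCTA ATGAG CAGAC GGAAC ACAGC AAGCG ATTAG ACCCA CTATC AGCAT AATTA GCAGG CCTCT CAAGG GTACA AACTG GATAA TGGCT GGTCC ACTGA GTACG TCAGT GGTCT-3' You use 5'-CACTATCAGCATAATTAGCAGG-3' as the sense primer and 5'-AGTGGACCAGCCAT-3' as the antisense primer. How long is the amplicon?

Forward primer CACTATCAGCATAATTAGCAGG is found on the top strand at positions 99–120.
The reverse primer's reverse complement is ATGGCTGGTCCACT, which matches the template at positions 145–158.
The product runs from position 99 to position 158, so its length is 158 − 99 + 1 = 60 bp.

60 bp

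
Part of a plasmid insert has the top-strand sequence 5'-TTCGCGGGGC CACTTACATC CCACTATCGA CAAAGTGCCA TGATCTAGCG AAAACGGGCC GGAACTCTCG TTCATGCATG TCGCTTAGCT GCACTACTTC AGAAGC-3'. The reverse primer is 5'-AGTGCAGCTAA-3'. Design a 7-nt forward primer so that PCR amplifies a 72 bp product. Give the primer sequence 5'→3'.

5'-CTATCGA-3'

The reverse primer's reverse complement TTAGCTGCACT matches the template at positions 85–95, so the product ends at position 95.
A 72 bp product then starts at position 95 − 72 + 1 = 24.
The forward primer is identical to the top strand there: CTATCGA.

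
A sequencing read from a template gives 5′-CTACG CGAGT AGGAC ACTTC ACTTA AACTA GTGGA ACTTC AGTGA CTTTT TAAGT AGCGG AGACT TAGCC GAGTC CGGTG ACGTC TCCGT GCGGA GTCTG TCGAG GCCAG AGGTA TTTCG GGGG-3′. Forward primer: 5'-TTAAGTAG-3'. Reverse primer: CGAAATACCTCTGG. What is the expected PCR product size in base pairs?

71 bp

Scanning the template, TTAAGTAG occurs at positions 50–57; this primer anneals to the bottom strand there with its 3' end pointing downstream.
The reverse primer's reverse complement is CCAGAGGTATTTCG, which matches the template at positions 107–120.
Amplicon spans positions 50–120: 71 bp.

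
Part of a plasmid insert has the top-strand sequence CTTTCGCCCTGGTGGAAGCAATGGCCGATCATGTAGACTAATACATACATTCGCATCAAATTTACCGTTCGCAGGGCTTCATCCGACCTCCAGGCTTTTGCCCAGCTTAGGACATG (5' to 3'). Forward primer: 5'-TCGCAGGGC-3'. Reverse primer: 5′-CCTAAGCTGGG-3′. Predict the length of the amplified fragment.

43 bp

The forward primer matches the template at positions 69–77.
Taking the reverse complement of CCTAAGCTGGG gives CCCAGCTTAGG, found at positions 101–111 on the template; the primer anneals here to the top strand with its 3' end pointing upstream.
Product length = (reverse-primer end) − (forward-primer start) + 1 = 111 − 69 + 1 = 43 bp.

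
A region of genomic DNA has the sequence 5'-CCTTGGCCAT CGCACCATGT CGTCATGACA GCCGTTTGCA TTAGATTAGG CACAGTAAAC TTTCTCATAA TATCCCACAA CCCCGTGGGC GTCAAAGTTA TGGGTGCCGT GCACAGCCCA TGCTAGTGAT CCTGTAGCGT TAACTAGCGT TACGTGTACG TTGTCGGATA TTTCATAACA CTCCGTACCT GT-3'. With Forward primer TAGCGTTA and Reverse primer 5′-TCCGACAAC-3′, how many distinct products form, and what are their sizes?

The forward primer TAGCGTTA matches the top strand at positions 135–142, 145–152.
The reverse primer's reverse complement is GTTGTCGGA, matching at positions 160–168.
Each forward site pairs with the reverse site to give a product ending at position 168: sizes 34, 24 bp.

Two products: 34 bp, 24 bp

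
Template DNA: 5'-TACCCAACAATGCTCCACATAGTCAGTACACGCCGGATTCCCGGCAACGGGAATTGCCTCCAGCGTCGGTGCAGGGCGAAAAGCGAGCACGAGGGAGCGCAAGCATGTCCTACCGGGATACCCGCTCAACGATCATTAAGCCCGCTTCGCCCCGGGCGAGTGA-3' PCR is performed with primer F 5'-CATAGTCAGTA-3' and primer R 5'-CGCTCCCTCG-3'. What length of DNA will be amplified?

Forward primer CATAGTCAGTA is found on the top strand at positions 18–28.
Taking the reverse complement of CGCTCCCTCG gives CGAGGGAGCG, found at positions 90–99 on the template; the primer anneals here to the top strand with its 3' end pointing upstream.
The product runs from position 18 to position 99, so its length is 99 − 18 + 1 = 82 bp.

82 bp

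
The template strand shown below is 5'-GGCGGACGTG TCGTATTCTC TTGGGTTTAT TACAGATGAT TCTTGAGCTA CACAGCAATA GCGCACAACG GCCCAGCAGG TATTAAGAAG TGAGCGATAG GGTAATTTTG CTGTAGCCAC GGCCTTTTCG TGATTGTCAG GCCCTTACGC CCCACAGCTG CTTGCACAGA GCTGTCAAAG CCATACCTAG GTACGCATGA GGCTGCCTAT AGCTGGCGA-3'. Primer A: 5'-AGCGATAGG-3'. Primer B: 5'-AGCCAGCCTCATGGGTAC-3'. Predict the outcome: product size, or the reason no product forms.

No product — primer B has no binding site in the template.

Primer B (AGCCAGCCTCATGGGTAC) does not match the top strand, and its reverse complement GTACCCATGAGGCTGGCT does not match either.
With no annealing site for primer B, no amplification occurs.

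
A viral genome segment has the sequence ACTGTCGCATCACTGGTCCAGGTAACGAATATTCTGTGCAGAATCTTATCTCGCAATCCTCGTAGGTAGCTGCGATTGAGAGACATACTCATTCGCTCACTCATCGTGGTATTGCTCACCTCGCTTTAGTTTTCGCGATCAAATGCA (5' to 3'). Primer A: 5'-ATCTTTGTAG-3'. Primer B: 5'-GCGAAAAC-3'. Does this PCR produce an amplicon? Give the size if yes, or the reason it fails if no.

Primer A (ATCTTTGTAG) does not match the top strand, and its reverse complement CTACAAAGAT does not match either.
With no annealing site for primer A, no amplification occurs.

No product — primer A has no binding site in the template.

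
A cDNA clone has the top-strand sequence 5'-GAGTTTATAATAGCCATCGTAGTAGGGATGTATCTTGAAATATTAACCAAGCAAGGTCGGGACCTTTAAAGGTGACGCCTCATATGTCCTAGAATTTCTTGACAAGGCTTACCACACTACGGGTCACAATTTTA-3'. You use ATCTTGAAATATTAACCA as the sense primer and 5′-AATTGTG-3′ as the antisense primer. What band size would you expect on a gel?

100 bp

Scanning the template, ATCTTGAAATATTAACCA occurs at positions 32–49; this primer anneals to the bottom strand there with its 3' end pointing downstream.
Reverse complement of the reverse primer: CACAATT. This occurs on the top strand at positions 125–131.
Product length = (reverse-primer end) − (forward-primer start) + 1 = 131 − 32 + 1 = 100 bp.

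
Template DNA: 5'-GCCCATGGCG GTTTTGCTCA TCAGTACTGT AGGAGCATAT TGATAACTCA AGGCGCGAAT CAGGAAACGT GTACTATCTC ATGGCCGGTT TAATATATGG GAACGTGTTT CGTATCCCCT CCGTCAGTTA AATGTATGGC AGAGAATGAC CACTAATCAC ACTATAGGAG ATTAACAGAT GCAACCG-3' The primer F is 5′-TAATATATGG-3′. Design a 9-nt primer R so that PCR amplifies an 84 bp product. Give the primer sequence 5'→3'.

5'-TAATCTCCT-3'

The forward primer binds at positions 91–100, so an 84 bp product ends at position 91 + 84 − 1 = 174.
The reverse primer anneals to the top strand over positions 166–174, i.e. to AGGAGATTA.
Its sequence written 5'→3' is the reverse complement: TAATCTCCT.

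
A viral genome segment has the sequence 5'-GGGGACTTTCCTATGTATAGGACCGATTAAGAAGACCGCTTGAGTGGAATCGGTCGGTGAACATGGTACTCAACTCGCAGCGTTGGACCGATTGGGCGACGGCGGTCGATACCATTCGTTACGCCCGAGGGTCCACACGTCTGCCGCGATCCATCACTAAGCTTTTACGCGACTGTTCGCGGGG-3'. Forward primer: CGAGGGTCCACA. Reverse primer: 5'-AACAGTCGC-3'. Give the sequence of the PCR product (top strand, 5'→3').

5'-CGAGGGTCCACACGTCTGCCGCGATCCATCACTAAGCTTTTACGCGACTGTT-3'

The forward primer matches the template at positions 126–137.
The reverse primer's reverse complement is GCGACTGTT, which matches the template at positions 169–177.
The product is the template from position 126 through 177 (52 bp).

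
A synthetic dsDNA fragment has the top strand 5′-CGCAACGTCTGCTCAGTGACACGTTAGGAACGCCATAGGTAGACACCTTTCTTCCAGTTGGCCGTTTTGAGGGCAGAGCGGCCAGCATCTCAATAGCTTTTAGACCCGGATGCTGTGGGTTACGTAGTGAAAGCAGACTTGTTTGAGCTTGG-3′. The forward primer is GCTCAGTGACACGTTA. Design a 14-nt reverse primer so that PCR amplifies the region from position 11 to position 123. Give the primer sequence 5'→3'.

The product's 3' end on the top strand is position 123.
The reverse primer anneals to the top strand over positions 110–123, i.e. to ATGCTGTGGGTTAC.
Its sequence written 5'→3' is the reverse complement: GTAACCCACAGCAT.

5'-GTAACCCACAGCAT-3'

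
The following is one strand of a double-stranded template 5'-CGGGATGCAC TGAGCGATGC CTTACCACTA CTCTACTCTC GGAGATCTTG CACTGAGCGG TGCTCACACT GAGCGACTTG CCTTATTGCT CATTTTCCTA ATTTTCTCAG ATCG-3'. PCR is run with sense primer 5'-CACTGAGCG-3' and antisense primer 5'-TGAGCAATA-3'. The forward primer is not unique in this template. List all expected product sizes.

The forward primer CACTGAGCG matches the top strand at positions 8–16, 51–59, 67–75.
The reverse primer's reverse complement is TATTGCTCA, matching at positions 84–92.
Each forward site pairs with the reverse site to give a product ending at position 92: sizes 85, 42, 26 bp.

85 bp, 42 bp, 26 bp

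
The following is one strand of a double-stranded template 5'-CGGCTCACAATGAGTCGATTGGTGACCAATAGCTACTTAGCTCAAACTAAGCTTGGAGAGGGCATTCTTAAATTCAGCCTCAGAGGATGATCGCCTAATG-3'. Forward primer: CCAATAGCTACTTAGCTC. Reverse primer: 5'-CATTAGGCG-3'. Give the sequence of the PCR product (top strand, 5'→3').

5'-CCAATAGCTACTTAGCTCAAACTAAGCTTGGAGAGGGCATTCTTAAATTCAGCCTCAGAGGATGATCGCCTAATG-3'

Scanning the template, CCAATAGCTACTTAGCTC occurs at positions 26–43; this primer anneals to the bottom strand there with its 3' end pointing downstream.
The reverse primer's reverse complement is CGCCTAATG, which matches the template at positions 92–100.
The product is the template from position 26 through 100 (75 bp).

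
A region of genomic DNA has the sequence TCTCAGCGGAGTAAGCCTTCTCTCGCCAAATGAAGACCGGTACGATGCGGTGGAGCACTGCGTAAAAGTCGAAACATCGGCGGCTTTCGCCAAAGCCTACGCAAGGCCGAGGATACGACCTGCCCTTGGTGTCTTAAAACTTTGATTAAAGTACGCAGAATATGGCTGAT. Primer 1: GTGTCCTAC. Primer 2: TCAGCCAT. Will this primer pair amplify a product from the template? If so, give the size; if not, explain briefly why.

No product — primer 1 has no binding site in the template.

Primer 1 (GTGTCCTAC) does not match the top strand, and its reverse complement GTAGGACAC does not match either.
With no annealing site for primer 1, no amplification occurs.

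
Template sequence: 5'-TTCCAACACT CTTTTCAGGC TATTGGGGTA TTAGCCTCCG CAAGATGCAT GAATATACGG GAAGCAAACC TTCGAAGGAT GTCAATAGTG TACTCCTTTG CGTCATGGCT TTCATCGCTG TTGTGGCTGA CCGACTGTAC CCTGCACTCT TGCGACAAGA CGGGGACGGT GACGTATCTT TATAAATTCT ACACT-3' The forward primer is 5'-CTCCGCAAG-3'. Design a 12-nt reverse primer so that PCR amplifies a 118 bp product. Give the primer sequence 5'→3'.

The forward primer binds at positions 36–44, so a 118 bp product ends at position 36 + 118 − 1 = 153.
The reverse primer anneals to the top strand over positions 142–153, i.e. to CTGCACTCTTGC.
Its sequence written 5'→3' is the reverse complement: GCAAGAGTGCAG.

5'-GCAAGAGTGCAG-3'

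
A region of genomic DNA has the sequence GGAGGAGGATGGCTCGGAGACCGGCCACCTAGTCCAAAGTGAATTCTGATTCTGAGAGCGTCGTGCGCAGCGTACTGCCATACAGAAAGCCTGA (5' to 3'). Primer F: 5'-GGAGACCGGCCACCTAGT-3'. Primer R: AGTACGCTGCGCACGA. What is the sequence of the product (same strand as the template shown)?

5'-GGAGACCGGCCACCTAGTCCAAAGTGAATTCTGATTCTGAGAGCGTCGTGCGCAGCGTACT-3'

Scanning the template, GGAGACCGGCCACCTAGT occurs at positions 16–33; this primer anneals to the bottom strand there with its 3' end pointing downstream.
Taking the reverse complement of AGTACGCTGCGCACGA gives TCGTGCGCAGCGTACT, found at positions 61–76 on the template; the primer anneals here to the top strand with its 3' end pointing upstream.
The product is the template from position 16 through 76 (61 bp).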